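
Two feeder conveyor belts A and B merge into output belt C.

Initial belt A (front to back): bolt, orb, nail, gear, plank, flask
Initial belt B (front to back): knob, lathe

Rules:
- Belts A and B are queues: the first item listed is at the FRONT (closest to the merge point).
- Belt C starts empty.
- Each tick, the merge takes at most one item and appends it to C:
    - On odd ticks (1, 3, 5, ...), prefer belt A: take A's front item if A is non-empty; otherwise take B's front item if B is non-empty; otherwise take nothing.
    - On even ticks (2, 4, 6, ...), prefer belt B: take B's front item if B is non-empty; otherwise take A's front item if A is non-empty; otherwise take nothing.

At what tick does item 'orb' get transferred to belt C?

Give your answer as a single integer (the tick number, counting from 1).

Tick 1: prefer A, take bolt from A; A=[orb,nail,gear,plank,flask] B=[knob,lathe] C=[bolt]
Tick 2: prefer B, take knob from B; A=[orb,nail,gear,plank,flask] B=[lathe] C=[bolt,knob]
Tick 3: prefer A, take orb from A; A=[nail,gear,plank,flask] B=[lathe] C=[bolt,knob,orb]

Answer: 3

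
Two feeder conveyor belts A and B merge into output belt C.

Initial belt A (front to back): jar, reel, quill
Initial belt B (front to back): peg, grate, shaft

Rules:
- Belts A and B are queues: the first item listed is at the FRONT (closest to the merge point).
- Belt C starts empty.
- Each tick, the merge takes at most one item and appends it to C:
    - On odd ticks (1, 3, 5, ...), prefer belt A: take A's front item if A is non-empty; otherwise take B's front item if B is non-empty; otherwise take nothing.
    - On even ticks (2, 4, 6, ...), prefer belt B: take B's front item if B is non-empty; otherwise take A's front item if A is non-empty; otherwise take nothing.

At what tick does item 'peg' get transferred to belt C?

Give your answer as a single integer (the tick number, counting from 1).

Tick 1: prefer A, take jar from A; A=[reel,quill] B=[peg,grate,shaft] C=[jar]
Tick 2: prefer B, take peg from B; A=[reel,quill] B=[grate,shaft] C=[jar,peg]

Answer: 2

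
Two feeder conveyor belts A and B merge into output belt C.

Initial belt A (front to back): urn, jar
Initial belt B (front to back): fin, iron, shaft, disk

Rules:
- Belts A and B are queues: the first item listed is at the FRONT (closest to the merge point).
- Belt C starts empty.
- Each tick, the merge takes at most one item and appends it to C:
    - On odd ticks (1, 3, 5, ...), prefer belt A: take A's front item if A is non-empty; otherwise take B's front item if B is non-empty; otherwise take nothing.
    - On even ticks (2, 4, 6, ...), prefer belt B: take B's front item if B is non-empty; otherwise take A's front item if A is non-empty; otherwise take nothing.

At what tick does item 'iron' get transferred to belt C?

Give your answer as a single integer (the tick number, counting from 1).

Tick 1: prefer A, take urn from A; A=[jar] B=[fin,iron,shaft,disk] C=[urn]
Tick 2: prefer B, take fin from B; A=[jar] B=[iron,shaft,disk] C=[urn,fin]
Tick 3: prefer A, take jar from A; A=[-] B=[iron,shaft,disk] C=[urn,fin,jar]
Tick 4: prefer B, take iron from B; A=[-] B=[shaft,disk] C=[urn,fin,jar,iron]

Answer: 4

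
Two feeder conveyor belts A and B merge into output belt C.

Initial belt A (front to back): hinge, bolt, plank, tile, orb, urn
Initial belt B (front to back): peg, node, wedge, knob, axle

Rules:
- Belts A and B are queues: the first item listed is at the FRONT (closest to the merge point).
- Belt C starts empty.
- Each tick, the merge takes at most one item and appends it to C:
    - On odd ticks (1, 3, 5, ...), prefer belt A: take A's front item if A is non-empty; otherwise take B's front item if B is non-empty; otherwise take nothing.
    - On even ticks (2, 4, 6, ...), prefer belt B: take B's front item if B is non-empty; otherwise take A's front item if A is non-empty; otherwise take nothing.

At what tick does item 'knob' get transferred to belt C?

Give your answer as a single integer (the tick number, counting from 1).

Answer: 8

Derivation:
Tick 1: prefer A, take hinge from A; A=[bolt,plank,tile,orb,urn] B=[peg,node,wedge,knob,axle] C=[hinge]
Tick 2: prefer B, take peg from B; A=[bolt,plank,tile,orb,urn] B=[node,wedge,knob,axle] C=[hinge,peg]
Tick 3: prefer A, take bolt from A; A=[plank,tile,orb,urn] B=[node,wedge,knob,axle] C=[hinge,peg,bolt]
Tick 4: prefer B, take node from B; A=[plank,tile,orb,urn] B=[wedge,knob,axle] C=[hinge,peg,bolt,node]
Tick 5: prefer A, take plank from A; A=[tile,orb,urn] B=[wedge,knob,axle] C=[hinge,peg,bolt,node,plank]
Tick 6: prefer B, take wedge from B; A=[tile,orb,urn] B=[knob,axle] C=[hinge,peg,bolt,node,plank,wedge]
Tick 7: prefer A, take tile from A; A=[orb,urn] B=[knob,axle] C=[hinge,peg,bolt,node,plank,wedge,tile]
Tick 8: prefer B, take knob from B; A=[orb,urn] B=[axle] C=[hinge,peg,bolt,node,plank,wedge,tile,knob]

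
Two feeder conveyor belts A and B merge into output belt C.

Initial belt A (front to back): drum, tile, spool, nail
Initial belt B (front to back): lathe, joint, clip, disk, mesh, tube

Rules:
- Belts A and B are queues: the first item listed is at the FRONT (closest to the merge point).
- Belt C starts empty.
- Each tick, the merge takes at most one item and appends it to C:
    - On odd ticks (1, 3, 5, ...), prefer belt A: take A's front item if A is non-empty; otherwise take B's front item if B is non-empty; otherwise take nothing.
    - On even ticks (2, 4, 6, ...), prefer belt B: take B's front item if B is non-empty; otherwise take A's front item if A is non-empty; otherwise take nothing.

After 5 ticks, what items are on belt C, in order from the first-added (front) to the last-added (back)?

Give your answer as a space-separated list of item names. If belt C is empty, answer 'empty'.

Answer: drum lathe tile joint spool

Derivation:
Tick 1: prefer A, take drum from A; A=[tile,spool,nail] B=[lathe,joint,clip,disk,mesh,tube] C=[drum]
Tick 2: prefer B, take lathe from B; A=[tile,spool,nail] B=[joint,clip,disk,mesh,tube] C=[drum,lathe]
Tick 3: prefer A, take tile from A; A=[spool,nail] B=[joint,clip,disk,mesh,tube] C=[drum,lathe,tile]
Tick 4: prefer B, take joint from B; A=[spool,nail] B=[clip,disk,mesh,tube] C=[drum,lathe,tile,joint]
Tick 5: prefer A, take spool from A; A=[nail] B=[clip,disk,mesh,tube] C=[drum,lathe,tile,joint,spool]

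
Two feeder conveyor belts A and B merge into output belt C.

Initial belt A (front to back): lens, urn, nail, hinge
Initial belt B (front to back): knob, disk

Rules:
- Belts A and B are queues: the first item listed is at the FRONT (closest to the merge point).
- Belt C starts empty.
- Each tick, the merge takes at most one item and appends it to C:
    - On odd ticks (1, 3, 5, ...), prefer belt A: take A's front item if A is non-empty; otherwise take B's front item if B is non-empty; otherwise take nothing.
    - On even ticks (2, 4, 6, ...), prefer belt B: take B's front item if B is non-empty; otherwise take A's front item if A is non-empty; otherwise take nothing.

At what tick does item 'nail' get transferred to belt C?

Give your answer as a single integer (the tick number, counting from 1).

Answer: 5

Derivation:
Tick 1: prefer A, take lens from A; A=[urn,nail,hinge] B=[knob,disk] C=[lens]
Tick 2: prefer B, take knob from B; A=[urn,nail,hinge] B=[disk] C=[lens,knob]
Tick 3: prefer A, take urn from A; A=[nail,hinge] B=[disk] C=[lens,knob,urn]
Tick 4: prefer B, take disk from B; A=[nail,hinge] B=[-] C=[lens,knob,urn,disk]
Tick 5: prefer A, take nail from A; A=[hinge] B=[-] C=[lens,knob,urn,disk,nail]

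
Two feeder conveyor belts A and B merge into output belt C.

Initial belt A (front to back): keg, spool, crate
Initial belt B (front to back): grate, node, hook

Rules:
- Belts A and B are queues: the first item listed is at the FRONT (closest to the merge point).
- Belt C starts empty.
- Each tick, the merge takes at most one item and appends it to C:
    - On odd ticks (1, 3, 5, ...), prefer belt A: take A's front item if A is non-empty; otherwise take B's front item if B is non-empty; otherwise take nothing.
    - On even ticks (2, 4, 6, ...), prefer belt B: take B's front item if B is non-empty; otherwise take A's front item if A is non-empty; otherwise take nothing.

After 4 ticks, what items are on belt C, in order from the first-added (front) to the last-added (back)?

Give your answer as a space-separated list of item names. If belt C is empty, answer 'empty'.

Answer: keg grate spool node

Derivation:
Tick 1: prefer A, take keg from A; A=[spool,crate] B=[grate,node,hook] C=[keg]
Tick 2: prefer B, take grate from B; A=[spool,crate] B=[node,hook] C=[keg,grate]
Tick 3: prefer A, take spool from A; A=[crate] B=[node,hook] C=[keg,grate,spool]
Tick 4: prefer B, take node from B; A=[crate] B=[hook] C=[keg,grate,spool,node]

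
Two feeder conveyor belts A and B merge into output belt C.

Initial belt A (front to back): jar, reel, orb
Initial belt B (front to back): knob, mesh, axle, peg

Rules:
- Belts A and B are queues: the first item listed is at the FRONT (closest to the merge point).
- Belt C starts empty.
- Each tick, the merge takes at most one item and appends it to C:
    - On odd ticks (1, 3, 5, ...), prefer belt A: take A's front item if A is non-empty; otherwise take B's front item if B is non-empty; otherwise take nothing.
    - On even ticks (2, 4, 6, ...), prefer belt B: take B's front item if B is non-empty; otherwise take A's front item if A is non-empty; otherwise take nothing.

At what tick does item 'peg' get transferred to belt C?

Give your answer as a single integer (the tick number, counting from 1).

Tick 1: prefer A, take jar from A; A=[reel,orb] B=[knob,mesh,axle,peg] C=[jar]
Tick 2: prefer B, take knob from B; A=[reel,orb] B=[mesh,axle,peg] C=[jar,knob]
Tick 3: prefer A, take reel from A; A=[orb] B=[mesh,axle,peg] C=[jar,knob,reel]
Tick 4: prefer B, take mesh from B; A=[orb] B=[axle,peg] C=[jar,knob,reel,mesh]
Tick 5: prefer A, take orb from A; A=[-] B=[axle,peg] C=[jar,knob,reel,mesh,orb]
Tick 6: prefer B, take axle from B; A=[-] B=[peg] C=[jar,knob,reel,mesh,orb,axle]
Tick 7: prefer A, take peg from B; A=[-] B=[-] C=[jar,knob,reel,mesh,orb,axle,peg]

Answer: 7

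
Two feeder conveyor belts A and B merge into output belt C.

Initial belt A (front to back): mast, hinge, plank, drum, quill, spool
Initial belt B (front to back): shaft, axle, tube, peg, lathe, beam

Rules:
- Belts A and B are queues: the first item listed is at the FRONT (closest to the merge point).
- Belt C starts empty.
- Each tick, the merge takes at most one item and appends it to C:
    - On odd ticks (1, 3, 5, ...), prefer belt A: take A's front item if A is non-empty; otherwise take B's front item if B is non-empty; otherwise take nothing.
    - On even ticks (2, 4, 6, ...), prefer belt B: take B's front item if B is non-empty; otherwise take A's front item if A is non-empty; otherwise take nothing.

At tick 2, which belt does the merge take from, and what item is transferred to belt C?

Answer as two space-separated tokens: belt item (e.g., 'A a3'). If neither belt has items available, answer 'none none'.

Answer: B shaft

Derivation:
Tick 1: prefer A, take mast from A; A=[hinge,plank,drum,quill,spool] B=[shaft,axle,tube,peg,lathe,beam] C=[mast]
Tick 2: prefer B, take shaft from B; A=[hinge,plank,drum,quill,spool] B=[axle,tube,peg,lathe,beam] C=[mast,shaft]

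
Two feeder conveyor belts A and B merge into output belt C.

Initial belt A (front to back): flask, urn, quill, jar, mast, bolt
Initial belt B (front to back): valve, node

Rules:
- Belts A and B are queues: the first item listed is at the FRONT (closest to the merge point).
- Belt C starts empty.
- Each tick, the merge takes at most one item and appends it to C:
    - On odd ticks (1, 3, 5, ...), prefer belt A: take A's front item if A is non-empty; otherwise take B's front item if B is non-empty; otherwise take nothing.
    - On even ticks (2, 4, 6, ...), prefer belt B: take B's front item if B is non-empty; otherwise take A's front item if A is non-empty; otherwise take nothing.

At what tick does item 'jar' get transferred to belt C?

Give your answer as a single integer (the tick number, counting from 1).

Tick 1: prefer A, take flask from A; A=[urn,quill,jar,mast,bolt] B=[valve,node] C=[flask]
Tick 2: prefer B, take valve from B; A=[urn,quill,jar,mast,bolt] B=[node] C=[flask,valve]
Tick 3: prefer A, take urn from A; A=[quill,jar,mast,bolt] B=[node] C=[flask,valve,urn]
Tick 4: prefer B, take node from B; A=[quill,jar,mast,bolt] B=[-] C=[flask,valve,urn,node]
Tick 5: prefer A, take quill from A; A=[jar,mast,bolt] B=[-] C=[flask,valve,urn,node,quill]
Tick 6: prefer B, take jar from A; A=[mast,bolt] B=[-] C=[flask,valve,urn,node,quill,jar]

Answer: 6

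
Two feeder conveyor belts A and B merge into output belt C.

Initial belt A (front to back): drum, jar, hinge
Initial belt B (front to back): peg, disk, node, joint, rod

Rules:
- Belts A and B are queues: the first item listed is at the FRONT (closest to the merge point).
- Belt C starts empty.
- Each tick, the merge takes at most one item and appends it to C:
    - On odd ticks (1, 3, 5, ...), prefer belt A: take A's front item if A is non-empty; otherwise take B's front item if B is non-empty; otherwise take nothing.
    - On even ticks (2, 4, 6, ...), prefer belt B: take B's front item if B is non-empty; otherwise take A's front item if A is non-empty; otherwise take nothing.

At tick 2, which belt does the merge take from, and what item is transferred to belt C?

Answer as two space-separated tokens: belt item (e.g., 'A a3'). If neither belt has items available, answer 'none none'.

Answer: B peg

Derivation:
Tick 1: prefer A, take drum from A; A=[jar,hinge] B=[peg,disk,node,joint,rod] C=[drum]
Tick 2: prefer B, take peg from B; A=[jar,hinge] B=[disk,node,joint,rod] C=[drum,peg]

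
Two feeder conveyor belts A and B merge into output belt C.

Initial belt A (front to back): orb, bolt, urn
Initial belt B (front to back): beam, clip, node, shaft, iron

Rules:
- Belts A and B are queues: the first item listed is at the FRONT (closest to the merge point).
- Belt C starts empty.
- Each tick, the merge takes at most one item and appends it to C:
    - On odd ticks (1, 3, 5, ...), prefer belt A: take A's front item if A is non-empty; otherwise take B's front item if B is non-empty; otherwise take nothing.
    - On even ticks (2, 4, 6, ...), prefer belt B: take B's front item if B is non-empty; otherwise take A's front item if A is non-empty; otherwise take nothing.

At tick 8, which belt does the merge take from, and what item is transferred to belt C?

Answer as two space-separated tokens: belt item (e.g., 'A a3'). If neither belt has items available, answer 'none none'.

Answer: B iron

Derivation:
Tick 1: prefer A, take orb from A; A=[bolt,urn] B=[beam,clip,node,shaft,iron] C=[orb]
Tick 2: prefer B, take beam from B; A=[bolt,urn] B=[clip,node,shaft,iron] C=[orb,beam]
Tick 3: prefer A, take bolt from A; A=[urn] B=[clip,node,shaft,iron] C=[orb,beam,bolt]
Tick 4: prefer B, take clip from B; A=[urn] B=[node,shaft,iron] C=[orb,beam,bolt,clip]
Tick 5: prefer A, take urn from A; A=[-] B=[node,shaft,iron] C=[orb,beam,bolt,clip,urn]
Tick 6: prefer B, take node from B; A=[-] B=[shaft,iron] C=[orb,beam,bolt,clip,urn,node]
Tick 7: prefer A, take shaft from B; A=[-] B=[iron] C=[orb,beam,bolt,clip,urn,node,shaft]
Tick 8: prefer B, take iron from B; A=[-] B=[-] C=[orb,beam,bolt,clip,urn,node,shaft,iron]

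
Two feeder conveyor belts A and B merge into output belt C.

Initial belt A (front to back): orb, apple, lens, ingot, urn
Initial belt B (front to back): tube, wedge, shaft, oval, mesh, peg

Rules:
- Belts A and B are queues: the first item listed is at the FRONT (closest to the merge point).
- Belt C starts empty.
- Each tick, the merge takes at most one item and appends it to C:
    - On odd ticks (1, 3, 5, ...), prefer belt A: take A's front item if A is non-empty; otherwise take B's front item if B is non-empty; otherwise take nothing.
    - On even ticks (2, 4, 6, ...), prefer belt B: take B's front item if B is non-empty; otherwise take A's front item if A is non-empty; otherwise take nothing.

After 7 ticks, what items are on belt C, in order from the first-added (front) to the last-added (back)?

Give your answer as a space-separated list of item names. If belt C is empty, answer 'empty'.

Answer: orb tube apple wedge lens shaft ingot

Derivation:
Tick 1: prefer A, take orb from A; A=[apple,lens,ingot,urn] B=[tube,wedge,shaft,oval,mesh,peg] C=[orb]
Tick 2: prefer B, take tube from B; A=[apple,lens,ingot,urn] B=[wedge,shaft,oval,mesh,peg] C=[orb,tube]
Tick 3: prefer A, take apple from A; A=[lens,ingot,urn] B=[wedge,shaft,oval,mesh,peg] C=[orb,tube,apple]
Tick 4: prefer B, take wedge from B; A=[lens,ingot,urn] B=[shaft,oval,mesh,peg] C=[orb,tube,apple,wedge]
Tick 5: prefer A, take lens from A; A=[ingot,urn] B=[shaft,oval,mesh,peg] C=[orb,tube,apple,wedge,lens]
Tick 6: prefer B, take shaft from B; A=[ingot,urn] B=[oval,mesh,peg] C=[orb,tube,apple,wedge,lens,shaft]
Tick 7: prefer A, take ingot from A; A=[urn] B=[oval,mesh,peg] C=[orb,tube,apple,wedge,lens,shaft,ingot]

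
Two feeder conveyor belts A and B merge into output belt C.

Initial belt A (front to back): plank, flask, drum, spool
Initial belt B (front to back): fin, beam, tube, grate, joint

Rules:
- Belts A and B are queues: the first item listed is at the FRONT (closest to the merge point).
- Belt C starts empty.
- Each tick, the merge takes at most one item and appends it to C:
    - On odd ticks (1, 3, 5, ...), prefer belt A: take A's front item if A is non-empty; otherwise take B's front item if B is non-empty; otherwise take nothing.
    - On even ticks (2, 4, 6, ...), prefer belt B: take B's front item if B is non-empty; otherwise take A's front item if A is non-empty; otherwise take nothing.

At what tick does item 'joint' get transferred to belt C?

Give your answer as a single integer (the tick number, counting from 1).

Tick 1: prefer A, take plank from A; A=[flask,drum,spool] B=[fin,beam,tube,grate,joint] C=[plank]
Tick 2: prefer B, take fin from B; A=[flask,drum,spool] B=[beam,tube,grate,joint] C=[plank,fin]
Tick 3: prefer A, take flask from A; A=[drum,spool] B=[beam,tube,grate,joint] C=[plank,fin,flask]
Tick 4: prefer B, take beam from B; A=[drum,spool] B=[tube,grate,joint] C=[plank,fin,flask,beam]
Tick 5: prefer A, take drum from A; A=[spool] B=[tube,grate,joint] C=[plank,fin,flask,beam,drum]
Tick 6: prefer B, take tube from B; A=[spool] B=[grate,joint] C=[plank,fin,flask,beam,drum,tube]
Tick 7: prefer A, take spool from A; A=[-] B=[grate,joint] C=[plank,fin,flask,beam,drum,tube,spool]
Tick 8: prefer B, take grate from B; A=[-] B=[joint] C=[plank,fin,flask,beam,drum,tube,spool,grate]
Tick 9: prefer A, take joint from B; A=[-] B=[-] C=[plank,fin,flask,beam,drum,tube,spool,grate,joint]

Answer: 9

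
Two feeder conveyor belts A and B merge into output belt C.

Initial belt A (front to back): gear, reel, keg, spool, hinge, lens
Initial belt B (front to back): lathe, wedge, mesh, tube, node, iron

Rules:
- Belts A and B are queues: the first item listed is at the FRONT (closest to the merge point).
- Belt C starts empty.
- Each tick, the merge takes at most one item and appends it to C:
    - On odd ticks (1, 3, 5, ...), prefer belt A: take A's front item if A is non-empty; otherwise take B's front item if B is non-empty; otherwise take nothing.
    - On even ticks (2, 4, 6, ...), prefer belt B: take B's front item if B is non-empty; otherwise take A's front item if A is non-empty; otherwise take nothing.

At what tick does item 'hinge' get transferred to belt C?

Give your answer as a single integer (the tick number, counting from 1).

Tick 1: prefer A, take gear from A; A=[reel,keg,spool,hinge,lens] B=[lathe,wedge,mesh,tube,node,iron] C=[gear]
Tick 2: prefer B, take lathe from B; A=[reel,keg,spool,hinge,lens] B=[wedge,mesh,tube,node,iron] C=[gear,lathe]
Tick 3: prefer A, take reel from A; A=[keg,spool,hinge,lens] B=[wedge,mesh,tube,node,iron] C=[gear,lathe,reel]
Tick 4: prefer B, take wedge from B; A=[keg,spool,hinge,lens] B=[mesh,tube,node,iron] C=[gear,lathe,reel,wedge]
Tick 5: prefer A, take keg from A; A=[spool,hinge,lens] B=[mesh,tube,node,iron] C=[gear,lathe,reel,wedge,keg]
Tick 6: prefer B, take mesh from B; A=[spool,hinge,lens] B=[tube,node,iron] C=[gear,lathe,reel,wedge,keg,mesh]
Tick 7: prefer A, take spool from A; A=[hinge,lens] B=[tube,node,iron] C=[gear,lathe,reel,wedge,keg,mesh,spool]
Tick 8: prefer B, take tube from B; A=[hinge,lens] B=[node,iron] C=[gear,lathe,reel,wedge,keg,mesh,spool,tube]
Tick 9: prefer A, take hinge from A; A=[lens] B=[node,iron] C=[gear,lathe,reel,wedge,keg,mesh,spool,tube,hinge]

Answer: 9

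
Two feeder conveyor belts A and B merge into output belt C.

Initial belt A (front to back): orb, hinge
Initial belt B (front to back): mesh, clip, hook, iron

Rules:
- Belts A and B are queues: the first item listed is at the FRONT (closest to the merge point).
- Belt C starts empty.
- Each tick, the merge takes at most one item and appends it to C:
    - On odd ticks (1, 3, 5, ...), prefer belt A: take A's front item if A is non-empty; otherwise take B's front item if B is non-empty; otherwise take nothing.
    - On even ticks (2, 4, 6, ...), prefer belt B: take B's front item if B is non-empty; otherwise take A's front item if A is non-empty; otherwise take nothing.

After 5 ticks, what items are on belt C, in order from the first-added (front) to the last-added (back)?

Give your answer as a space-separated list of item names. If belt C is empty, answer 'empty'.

Tick 1: prefer A, take orb from A; A=[hinge] B=[mesh,clip,hook,iron] C=[orb]
Tick 2: prefer B, take mesh from B; A=[hinge] B=[clip,hook,iron] C=[orb,mesh]
Tick 3: prefer A, take hinge from A; A=[-] B=[clip,hook,iron] C=[orb,mesh,hinge]
Tick 4: prefer B, take clip from B; A=[-] B=[hook,iron] C=[orb,mesh,hinge,clip]
Tick 5: prefer A, take hook from B; A=[-] B=[iron] C=[orb,mesh,hinge,clip,hook]

Answer: orb mesh hinge clip hook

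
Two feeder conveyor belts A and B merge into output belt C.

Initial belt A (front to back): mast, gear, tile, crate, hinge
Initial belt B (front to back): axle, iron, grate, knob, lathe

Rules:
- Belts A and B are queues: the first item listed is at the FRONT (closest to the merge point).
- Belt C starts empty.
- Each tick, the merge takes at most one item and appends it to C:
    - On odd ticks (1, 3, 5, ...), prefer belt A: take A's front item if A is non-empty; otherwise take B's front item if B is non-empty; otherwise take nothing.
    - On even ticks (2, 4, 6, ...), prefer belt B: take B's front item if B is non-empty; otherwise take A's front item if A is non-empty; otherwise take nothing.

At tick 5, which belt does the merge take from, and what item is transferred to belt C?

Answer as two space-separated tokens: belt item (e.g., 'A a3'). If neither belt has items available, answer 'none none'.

Tick 1: prefer A, take mast from A; A=[gear,tile,crate,hinge] B=[axle,iron,grate,knob,lathe] C=[mast]
Tick 2: prefer B, take axle from B; A=[gear,tile,crate,hinge] B=[iron,grate,knob,lathe] C=[mast,axle]
Tick 3: prefer A, take gear from A; A=[tile,crate,hinge] B=[iron,grate,knob,lathe] C=[mast,axle,gear]
Tick 4: prefer B, take iron from B; A=[tile,crate,hinge] B=[grate,knob,lathe] C=[mast,axle,gear,iron]
Tick 5: prefer A, take tile from A; A=[crate,hinge] B=[grate,knob,lathe] C=[mast,axle,gear,iron,tile]

Answer: A tile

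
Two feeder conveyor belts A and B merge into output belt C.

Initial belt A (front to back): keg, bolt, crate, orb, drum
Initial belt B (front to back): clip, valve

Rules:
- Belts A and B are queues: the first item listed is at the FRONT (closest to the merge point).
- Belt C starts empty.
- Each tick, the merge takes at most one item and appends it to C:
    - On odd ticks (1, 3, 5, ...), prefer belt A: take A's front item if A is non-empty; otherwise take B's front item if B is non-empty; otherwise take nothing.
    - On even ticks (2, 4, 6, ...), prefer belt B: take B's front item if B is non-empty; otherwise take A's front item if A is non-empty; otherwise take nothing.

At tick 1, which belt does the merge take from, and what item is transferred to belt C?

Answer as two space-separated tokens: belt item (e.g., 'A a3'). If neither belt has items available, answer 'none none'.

Answer: A keg

Derivation:
Tick 1: prefer A, take keg from A; A=[bolt,crate,orb,drum] B=[clip,valve] C=[keg]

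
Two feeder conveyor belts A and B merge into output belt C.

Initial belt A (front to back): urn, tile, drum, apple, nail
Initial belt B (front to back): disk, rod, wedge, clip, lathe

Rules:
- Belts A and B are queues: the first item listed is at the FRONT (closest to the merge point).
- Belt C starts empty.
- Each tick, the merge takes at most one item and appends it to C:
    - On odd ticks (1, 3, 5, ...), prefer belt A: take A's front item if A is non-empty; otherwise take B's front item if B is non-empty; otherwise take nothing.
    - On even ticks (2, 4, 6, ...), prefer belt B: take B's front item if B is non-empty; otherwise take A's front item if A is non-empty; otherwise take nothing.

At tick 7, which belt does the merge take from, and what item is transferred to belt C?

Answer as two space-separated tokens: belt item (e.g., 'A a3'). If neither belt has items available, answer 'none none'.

Answer: A apple

Derivation:
Tick 1: prefer A, take urn from A; A=[tile,drum,apple,nail] B=[disk,rod,wedge,clip,lathe] C=[urn]
Tick 2: prefer B, take disk from B; A=[tile,drum,apple,nail] B=[rod,wedge,clip,lathe] C=[urn,disk]
Tick 3: prefer A, take tile from A; A=[drum,apple,nail] B=[rod,wedge,clip,lathe] C=[urn,disk,tile]
Tick 4: prefer B, take rod from B; A=[drum,apple,nail] B=[wedge,clip,lathe] C=[urn,disk,tile,rod]
Tick 5: prefer A, take drum from A; A=[apple,nail] B=[wedge,clip,lathe] C=[urn,disk,tile,rod,drum]
Tick 6: prefer B, take wedge from B; A=[apple,nail] B=[clip,lathe] C=[urn,disk,tile,rod,drum,wedge]
Tick 7: prefer A, take apple from A; A=[nail] B=[clip,lathe] C=[urn,disk,tile,rod,drum,wedge,apple]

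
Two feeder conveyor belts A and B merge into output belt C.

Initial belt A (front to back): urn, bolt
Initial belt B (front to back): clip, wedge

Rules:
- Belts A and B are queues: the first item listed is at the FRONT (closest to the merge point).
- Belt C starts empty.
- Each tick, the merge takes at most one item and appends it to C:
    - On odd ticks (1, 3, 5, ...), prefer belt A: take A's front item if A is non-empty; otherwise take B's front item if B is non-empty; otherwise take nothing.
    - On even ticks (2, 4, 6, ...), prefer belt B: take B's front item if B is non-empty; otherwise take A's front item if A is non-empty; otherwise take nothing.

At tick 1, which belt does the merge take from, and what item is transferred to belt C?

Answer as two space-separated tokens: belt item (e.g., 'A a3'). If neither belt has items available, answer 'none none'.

Answer: A urn

Derivation:
Tick 1: prefer A, take urn from A; A=[bolt] B=[clip,wedge] C=[urn]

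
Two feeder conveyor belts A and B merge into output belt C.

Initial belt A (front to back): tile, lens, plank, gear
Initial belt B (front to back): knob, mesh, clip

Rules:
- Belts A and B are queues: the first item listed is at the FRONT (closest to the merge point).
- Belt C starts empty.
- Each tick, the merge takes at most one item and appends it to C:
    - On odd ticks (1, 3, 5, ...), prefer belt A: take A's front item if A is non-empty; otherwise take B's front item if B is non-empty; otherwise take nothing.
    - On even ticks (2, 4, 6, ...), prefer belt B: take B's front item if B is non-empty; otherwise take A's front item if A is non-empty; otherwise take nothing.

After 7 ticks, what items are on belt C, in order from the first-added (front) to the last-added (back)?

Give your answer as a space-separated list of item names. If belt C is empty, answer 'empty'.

Tick 1: prefer A, take tile from A; A=[lens,plank,gear] B=[knob,mesh,clip] C=[tile]
Tick 2: prefer B, take knob from B; A=[lens,plank,gear] B=[mesh,clip] C=[tile,knob]
Tick 3: prefer A, take lens from A; A=[plank,gear] B=[mesh,clip] C=[tile,knob,lens]
Tick 4: prefer B, take mesh from B; A=[plank,gear] B=[clip] C=[tile,knob,lens,mesh]
Tick 5: prefer A, take plank from A; A=[gear] B=[clip] C=[tile,knob,lens,mesh,plank]
Tick 6: prefer B, take clip from B; A=[gear] B=[-] C=[tile,knob,lens,mesh,plank,clip]
Tick 7: prefer A, take gear from A; A=[-] B=[-] C=[tile,knob,lens,mesh,plank,clip,gear]

Answer: tile knob lens mesh plank clip gear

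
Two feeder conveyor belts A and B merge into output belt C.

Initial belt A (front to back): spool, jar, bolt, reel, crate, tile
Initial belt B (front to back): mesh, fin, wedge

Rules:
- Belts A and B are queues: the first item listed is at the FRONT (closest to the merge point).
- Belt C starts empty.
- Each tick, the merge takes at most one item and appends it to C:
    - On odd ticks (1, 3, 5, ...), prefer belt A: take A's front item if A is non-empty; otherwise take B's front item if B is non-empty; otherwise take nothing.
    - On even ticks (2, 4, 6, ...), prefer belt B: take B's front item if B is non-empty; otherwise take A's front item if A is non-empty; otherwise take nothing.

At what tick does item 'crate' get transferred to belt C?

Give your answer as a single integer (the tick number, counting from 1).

Tick 1: prefer A, take spool from A; A=[jar,bolt,reel,crate,tile] B=[mesh,fin,wedge] C=[spool]
Tick 2: prefer B, take mesh from B; A=[jar,bolt,reel,crate,tile] B=[fin,wedge] C=[spool,mesh]
Tick 3: prefer A, take jar from A; A=[bolt,reel,crate,tile] B=[fin,wedge] C=[spool,mesh,jar]
Tick 4: prefer B, take fin from B; A=[bolt,reel,crate,tile] B=[wedge] C=[spool,mesh,jar,fin]
Tick 5: prefer A, take bolt from A; A=[reel,crate,tile] B=[wedge] C=[spool,mesh,jar,fin,bolt]
Tick 6: prefer B, take wedge from B; A=[reel,crate,tile] B=[-] C=[spool,mesh,jar,fin,bolt,wedge]
Tick 7: prefer A, take reel from A; A=[crate,tile] B=[-] C=[spool,mesh,jar,fin,bolt,wedge,reel]
Tick 8: prefer B, take crate from A; A=[tile] B=[-] C=[spool,mesh,jar,fin,bolt,wedge,reel,crate]

Answer: 8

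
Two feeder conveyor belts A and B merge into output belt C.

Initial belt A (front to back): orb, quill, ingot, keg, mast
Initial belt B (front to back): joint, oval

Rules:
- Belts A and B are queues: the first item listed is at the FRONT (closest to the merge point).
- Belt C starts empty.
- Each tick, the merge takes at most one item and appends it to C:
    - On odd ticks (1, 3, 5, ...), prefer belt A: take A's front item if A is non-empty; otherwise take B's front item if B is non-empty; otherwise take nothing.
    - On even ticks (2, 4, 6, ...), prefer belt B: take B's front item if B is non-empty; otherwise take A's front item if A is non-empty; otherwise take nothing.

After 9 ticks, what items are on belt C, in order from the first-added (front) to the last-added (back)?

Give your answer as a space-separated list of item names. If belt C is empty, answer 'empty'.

Answer: orb joint quill oval ingot keg mast

Derivation:
Tick 1: prefer A, take orb from A; A=[quill,ingot,keg,mast] B=[joint,oval] C=[orb]
Tick 2: prefer B, take joint from B; A=[quill,ingot,keg,mast] B=[oval] C=[orb,joint]
Tick 3: prefer A, take quill from A; A=[ingot,keg,mast] B=[oval] C=[orb,joint,quill]
Tick 4: prefer B, take oval from B; A=[ingot,keg,mast] B=[-] C=[orb,joint,quill,oval]
Tick 5: prefer A, take ingot from A; A=[keg,mast] B=[-] C=[orb,joint,quill,oval,ingot]
Tick 6: prefer B, take keg from A; A=[mast] B=[-] C=[orb,joint,quill,oval,ingot,keg]
Tick 7: prefer A, take mast from A; A=[-] B=[-] C=[orb,joint,quill,oval,ingot,keg,mast]
Tick 8: prefer B, both empty, nothing taken; A=[-] B=[-] C=[orb,joint,quill,oval,ingot,keg,mast]
Tick 9: prefer A, both empty, nothing taken; A=[-] B=[-] C=[orb,joint,quill,oval,ingot,keg,mast]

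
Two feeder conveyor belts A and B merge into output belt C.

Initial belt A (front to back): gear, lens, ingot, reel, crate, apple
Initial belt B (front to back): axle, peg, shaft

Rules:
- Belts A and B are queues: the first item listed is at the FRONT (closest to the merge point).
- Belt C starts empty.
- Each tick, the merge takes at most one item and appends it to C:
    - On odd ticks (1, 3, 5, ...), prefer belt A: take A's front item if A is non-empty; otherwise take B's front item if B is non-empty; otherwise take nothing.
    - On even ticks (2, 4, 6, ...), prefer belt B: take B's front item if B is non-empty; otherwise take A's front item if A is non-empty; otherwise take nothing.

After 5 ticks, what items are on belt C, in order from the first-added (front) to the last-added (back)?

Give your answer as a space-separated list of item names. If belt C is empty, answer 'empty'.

Tick 1: prefer A, take gear from A; A=[lens,ingot,reel,crate,apple] B=[axle,peg,shaft] C=[gear]
Tick 2: prefer B, take axle from B; A=[lens,ingot,reel,crate,apple] B=[peg,shaft] C=[gear,axle]
Tick 3: prefer A, take lens from A; A=[ingot,reel,crate,apple] B=[peg,shaft] C=[gear,axle,lens]
Tick 4: prefer B, take peg from B; A=[ingot,reel,crate,apple] B=[shaft] C=[gear,axle,lens,peg]
Tick 5: prefer A, take ingot from A; A=[reel,crate,apple] B=[shaft] C=[gear,axle,lens,peg,ingot]

Answer: gear axle lens peg ingot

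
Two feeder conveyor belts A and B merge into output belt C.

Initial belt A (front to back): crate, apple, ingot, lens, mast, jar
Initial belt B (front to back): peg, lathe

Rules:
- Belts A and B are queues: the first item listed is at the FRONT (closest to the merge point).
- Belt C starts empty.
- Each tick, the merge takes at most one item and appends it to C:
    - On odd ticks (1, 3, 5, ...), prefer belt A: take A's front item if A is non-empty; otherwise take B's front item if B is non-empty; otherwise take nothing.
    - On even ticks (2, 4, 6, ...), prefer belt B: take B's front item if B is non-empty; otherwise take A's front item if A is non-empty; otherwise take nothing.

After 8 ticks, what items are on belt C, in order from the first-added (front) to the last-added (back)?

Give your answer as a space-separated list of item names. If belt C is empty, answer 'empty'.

Answer: crate peg apple lathe ingot lens mast jar

Derivation:
Tick 1: prefer A, take crate from A; A=[apple,ingot,lens,mast,jar] B=[peg,lathe] C=[crate]
Tick 2: prefer B, take peg from B; A=[apple,ingot,lens,mast,jar] B=[lathe] C=[crate,peg]
Tick 3: prefer A, take apple from A; A=[ingot,lens,mast,jar] B=[lathe] C=[crate,peg,apple]
Tick 4: prefer B, take lathe from B; A=[ingot,lens,mast,jar] B=[-] C=[crate,peg,apple,lathe]
Tick 5: prefer A, take ingot from A; A=[lens,mast,jar] B=[-] C=[crate,peg,apple,lathe,ingot]
Tick 6: prefer B, take lens from A; A=[mast,jar] B=[-] C=[crate,peg,apple,lathe,ingot,lens]
Tick 7: prefer A, take mast from A; A=[jar] B=[-] C=[crate,peg,apple,lathe,ingot,lens,mast]
Tick 8: prefer B, take jar from A; A=[-] B=[-] C=[crate,peg,apple,lathe,ingot,lens,mast,jar]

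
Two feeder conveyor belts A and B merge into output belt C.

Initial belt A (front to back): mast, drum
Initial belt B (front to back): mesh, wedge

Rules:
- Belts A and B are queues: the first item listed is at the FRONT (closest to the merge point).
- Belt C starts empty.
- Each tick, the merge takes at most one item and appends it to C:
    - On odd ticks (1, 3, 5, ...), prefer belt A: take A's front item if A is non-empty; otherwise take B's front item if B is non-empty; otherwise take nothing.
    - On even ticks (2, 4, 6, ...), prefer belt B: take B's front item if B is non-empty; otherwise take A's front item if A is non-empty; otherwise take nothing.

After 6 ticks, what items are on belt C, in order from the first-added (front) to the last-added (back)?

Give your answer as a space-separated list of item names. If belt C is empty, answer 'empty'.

Answer: mast mesh drum wedge

Derivation:
Tick 1: prefer A, take mast from A; A=[drum] B=[mesh,wedge] C=[mast]
Tick 2: prefer B, take mesh from B; A=[drum] B=[wedge] C=[mast,mesh]
Tick 3: prefer A, take drum from A; A=[-] B=[wedge] C=[mast,mesh,drum]
Tick 4: prefer B, take wedge from B; A=[-] B=[-] C=[mast,mesh,drum,wedge]
Tick 5: prefer A, both empty, nothing taken; A=[-] B=[-] C=[mast,mesh,drum,wedge]
Tick 6: prefer B, both empty, nothing taken; A=[-] B=[-] C=[mast,mesh,drum,wedge]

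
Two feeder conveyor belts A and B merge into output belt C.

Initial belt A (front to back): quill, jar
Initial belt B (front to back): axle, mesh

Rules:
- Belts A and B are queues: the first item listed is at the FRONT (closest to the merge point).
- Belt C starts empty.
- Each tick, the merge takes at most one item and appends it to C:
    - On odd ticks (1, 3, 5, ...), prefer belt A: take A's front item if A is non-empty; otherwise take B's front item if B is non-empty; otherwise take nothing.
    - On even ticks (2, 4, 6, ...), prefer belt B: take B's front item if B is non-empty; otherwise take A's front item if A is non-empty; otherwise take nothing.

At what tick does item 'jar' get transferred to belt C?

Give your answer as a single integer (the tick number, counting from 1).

Tick 1: prefer A, take quill from A; A=[jar] B=[axle,mesh] C=[quill]
Tick 2: prefer B, take axle from B; A=[jar] B=[mesh] C=[quill,axle]
Tick 3: prefer A, take jar from A; A=[-] B=[mesh] C=[quill,axle,jar]

Answer: 3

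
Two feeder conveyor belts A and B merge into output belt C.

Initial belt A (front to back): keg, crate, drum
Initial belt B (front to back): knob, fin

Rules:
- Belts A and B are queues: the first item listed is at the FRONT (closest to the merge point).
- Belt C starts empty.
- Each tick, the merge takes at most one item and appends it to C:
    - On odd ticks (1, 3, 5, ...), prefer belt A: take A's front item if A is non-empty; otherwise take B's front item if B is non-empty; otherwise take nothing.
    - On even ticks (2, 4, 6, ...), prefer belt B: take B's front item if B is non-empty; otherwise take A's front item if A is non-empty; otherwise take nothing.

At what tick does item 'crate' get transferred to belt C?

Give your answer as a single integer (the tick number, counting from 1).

Tick 1: prefer A, take keg from A; A=[crate,drum] B=[knob,fin] C=[keg]
Tick 2: prefer B, take knob from B; A=[crate,drum] B=[fin] C=[keg,knob]
Tick 3: prefer A, take crate from A; A=[drum] B=[fin] C=[keg,knob,crate]

Answer: 3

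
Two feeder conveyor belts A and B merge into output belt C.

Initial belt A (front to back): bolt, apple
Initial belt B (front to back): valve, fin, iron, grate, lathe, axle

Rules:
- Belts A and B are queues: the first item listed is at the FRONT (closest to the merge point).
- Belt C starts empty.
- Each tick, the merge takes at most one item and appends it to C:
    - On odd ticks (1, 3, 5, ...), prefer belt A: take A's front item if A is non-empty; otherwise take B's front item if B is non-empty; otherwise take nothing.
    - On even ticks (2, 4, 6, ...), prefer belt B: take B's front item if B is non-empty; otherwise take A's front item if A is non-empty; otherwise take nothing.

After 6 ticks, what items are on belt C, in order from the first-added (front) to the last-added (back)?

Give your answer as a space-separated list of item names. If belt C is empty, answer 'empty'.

Tick 1: prefer A, take bolt from A; A=[apple] B=[valve,fin,iron,grate,lathe,axle] C=[bolt]
Tick 2: prefer B, take valve from B; A=[apple] B=[fin,iron,grate,lathe,axle] C=[bolt,valve]
Tick 3: prefer A, take apple from A; A=[-] B=[fin,iron,grate,lathe,axle] C=[bolt,valve,apple]
Tick 4: prefer B, take fin from B; A=[-] B=[iron,grate,lathe,axle] C=[bolt,valve,apple,fin]
Tick 5: prefer A, take iron from B; A=[-] B=[grate,lathe,axle] C=[bolt,valve,apple,fin,iron]
Tick 6: prefer B, take grate from B; A=[-] B=[lathe,axle] C=[bolt,valve,apple,fin,iron,grate]

Answer: bolt valve apple fin iron grate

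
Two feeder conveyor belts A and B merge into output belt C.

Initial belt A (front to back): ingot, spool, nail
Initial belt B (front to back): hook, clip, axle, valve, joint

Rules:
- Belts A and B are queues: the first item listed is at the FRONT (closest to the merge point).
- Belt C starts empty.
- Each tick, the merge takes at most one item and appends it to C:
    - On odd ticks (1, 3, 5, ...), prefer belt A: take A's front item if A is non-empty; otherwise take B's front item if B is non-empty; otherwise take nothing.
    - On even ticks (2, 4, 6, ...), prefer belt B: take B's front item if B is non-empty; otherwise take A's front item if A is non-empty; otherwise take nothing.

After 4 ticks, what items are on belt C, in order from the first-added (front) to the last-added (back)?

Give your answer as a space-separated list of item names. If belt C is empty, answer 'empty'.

Tick 1: prefer A, take ingot from A; A=[spool,nail] B=[hook,clip,axle,valve,joint] C=[ingot]
Tick 2: prefer B, take hook from B; A=[spool,nail] B=[clip,axle,valve,joint] C=[ingot,hook]
Tick 3: prefer A, take spool from A; A=[nail] B=[clip,axle,valve,joint] C=[ingot,hook,spool]
Tick 4: prefer B, take clip from B; A=[nail] B=[axle,valve,joint] C=[ingot,hook,spool,clip]

Answer: ingot hook spool clip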